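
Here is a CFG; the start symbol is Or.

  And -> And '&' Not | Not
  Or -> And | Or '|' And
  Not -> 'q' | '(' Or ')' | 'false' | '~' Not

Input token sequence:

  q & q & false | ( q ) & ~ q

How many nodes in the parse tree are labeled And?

6

[Or [Or [And [And [And [Not q]] & [Not q]] & [Not false]]] | [And [And [Not ( [Or [And [Not q]]] )]] & [Not ~ [Not q]]]]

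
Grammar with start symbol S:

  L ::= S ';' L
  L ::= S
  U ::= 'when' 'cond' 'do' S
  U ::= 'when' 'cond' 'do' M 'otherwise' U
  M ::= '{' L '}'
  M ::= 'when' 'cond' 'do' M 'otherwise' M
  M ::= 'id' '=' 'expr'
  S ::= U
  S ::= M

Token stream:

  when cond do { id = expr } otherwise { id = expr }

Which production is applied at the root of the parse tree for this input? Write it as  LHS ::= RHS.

[S [M when cond do [M { [L [S [M id = expr]]] }] otherwise [M { [L [S [M id = expr]]] }]]]

S ::= M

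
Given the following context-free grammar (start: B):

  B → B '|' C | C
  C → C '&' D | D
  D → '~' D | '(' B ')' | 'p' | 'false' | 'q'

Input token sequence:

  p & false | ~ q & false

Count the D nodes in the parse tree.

[B [B [C [C [D p]] & [D false]]] | [C [C [D ~ [D q]]] & [D false]]]

5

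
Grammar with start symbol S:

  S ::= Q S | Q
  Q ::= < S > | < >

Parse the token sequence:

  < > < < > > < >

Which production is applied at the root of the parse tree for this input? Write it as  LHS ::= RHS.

[S [Q < >] [S [Q < [S [Q < >]] >] [S [Q < >]]]]

S ::= Q S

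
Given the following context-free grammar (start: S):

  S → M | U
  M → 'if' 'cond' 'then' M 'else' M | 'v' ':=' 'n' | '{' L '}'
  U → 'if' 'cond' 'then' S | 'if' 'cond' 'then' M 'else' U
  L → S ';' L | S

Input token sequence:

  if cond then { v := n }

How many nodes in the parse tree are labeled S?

[S [U if cond then [S [M { [L [S [M v := n]]] }]]]]

3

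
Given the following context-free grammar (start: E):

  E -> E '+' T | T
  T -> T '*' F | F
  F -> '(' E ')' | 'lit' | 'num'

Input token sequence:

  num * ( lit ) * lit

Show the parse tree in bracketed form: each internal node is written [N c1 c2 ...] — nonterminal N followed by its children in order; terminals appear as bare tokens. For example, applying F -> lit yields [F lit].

E
T
T * F
T * F * F
F * F * F
num * F * F
num * ( E ) * F
num * ( T ) * F
num * ( F ) * F
num * ( lit ) * F
num * ( lit ) * lit

[E [T [T [T [F num]] * [F ( [E [T [F lit]]] )]] * [F lit]]]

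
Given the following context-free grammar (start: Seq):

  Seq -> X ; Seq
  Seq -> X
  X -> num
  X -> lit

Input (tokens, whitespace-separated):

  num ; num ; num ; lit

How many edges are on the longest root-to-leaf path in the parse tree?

[Seq [X num] ; [Seq [X num] ; [Seq [X num] ; [Seq [X lit]]]]]

5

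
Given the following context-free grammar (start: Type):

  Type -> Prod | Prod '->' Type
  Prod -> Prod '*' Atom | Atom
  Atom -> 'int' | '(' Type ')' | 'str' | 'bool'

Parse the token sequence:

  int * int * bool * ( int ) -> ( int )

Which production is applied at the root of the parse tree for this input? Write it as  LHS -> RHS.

Type -> Prod '->' Type

[Type [Prod [Prod [Prod [Prod [Atom int]] * [Atom int]] * [Atom bool]] * [Atom ( [Type [Prod [Atom int]]] )]] -> [Type [Prod [Atom ( [Type [Prod [Atom int]]] )]]]]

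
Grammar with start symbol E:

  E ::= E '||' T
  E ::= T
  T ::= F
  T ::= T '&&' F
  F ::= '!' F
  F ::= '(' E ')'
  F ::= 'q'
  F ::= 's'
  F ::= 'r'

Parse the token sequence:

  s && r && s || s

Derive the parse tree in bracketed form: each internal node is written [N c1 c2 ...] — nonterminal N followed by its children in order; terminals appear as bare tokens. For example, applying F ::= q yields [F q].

E
E || T
T || T
T && F || T
T && F && F || T
F && F && F || T
s && F && F || T
s && r && F || T
s && r && s || T
s && r && s || F
s && r && s || s

[E [E [T [T [T [F s]] && [F r]] && [F s]]] || [T [F s]]]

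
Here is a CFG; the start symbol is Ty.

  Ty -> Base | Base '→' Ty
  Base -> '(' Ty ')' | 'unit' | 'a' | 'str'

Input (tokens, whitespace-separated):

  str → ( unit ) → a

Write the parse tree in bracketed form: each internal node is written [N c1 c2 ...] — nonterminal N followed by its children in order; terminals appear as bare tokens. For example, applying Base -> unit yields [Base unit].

[Ty [Base str] → [Ty [Base ( [Ty [Base unit]] )] → [Ty [Base a]]]]

Ty
Base → Ty
str → Ty
str → Base → Ty
str → ( Ty ) → Ty
str → ( Base ) → Ty
str → ( unit ) → Ty
str → ( unit ) → Base
str → ( unit ) → a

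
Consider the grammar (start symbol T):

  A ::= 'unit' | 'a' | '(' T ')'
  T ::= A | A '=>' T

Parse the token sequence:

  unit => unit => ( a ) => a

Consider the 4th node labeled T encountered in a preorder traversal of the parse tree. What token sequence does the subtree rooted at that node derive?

[T [A unit] => [T [A unit] => [T [A ( [T [A a]] )] => [T [A a]]]]]

a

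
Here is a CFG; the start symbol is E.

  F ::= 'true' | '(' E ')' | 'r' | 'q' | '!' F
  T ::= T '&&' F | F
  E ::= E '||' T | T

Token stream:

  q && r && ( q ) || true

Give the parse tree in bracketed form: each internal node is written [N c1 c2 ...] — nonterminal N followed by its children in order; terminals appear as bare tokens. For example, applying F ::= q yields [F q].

E
E || T
T || T
T && F || T
T && F && F || T
F && F && F || T
q && F && F || T
q && r && F || T
q && r && ( E ) || T
q && r && ( T ) || T
q && r && ( F ) || T
q && r && ( q ) || T
q && r && ( q ) || F
q && r && ( q ) || true

[E [E [T [T [T [F q]] && [F r]] && [F ( [E [T [F q]]] )]]] || [T [F true]]]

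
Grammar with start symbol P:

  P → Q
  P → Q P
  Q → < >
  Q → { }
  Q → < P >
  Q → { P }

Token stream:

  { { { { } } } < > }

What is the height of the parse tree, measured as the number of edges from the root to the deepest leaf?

[P [Q { [P [Q { [P [Q { [P [Q { }]] }]] }] [P [Q < >]]] }]]

8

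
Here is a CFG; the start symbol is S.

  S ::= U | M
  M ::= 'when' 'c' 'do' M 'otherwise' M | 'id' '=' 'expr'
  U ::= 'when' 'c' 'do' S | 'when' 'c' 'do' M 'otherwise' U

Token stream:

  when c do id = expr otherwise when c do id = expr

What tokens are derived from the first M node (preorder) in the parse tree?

[S [U when c do [M id = expr] otherwise [U when c do [S [M id = expr]]]]]

id = expr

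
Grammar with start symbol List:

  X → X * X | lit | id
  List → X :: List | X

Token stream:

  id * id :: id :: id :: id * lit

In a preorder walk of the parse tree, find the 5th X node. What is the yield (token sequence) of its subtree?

id

[List [X [X id] * [X id]] :: [List [X id] :: [List [X id] :: [List [X [X id] * [X lit]]]]]]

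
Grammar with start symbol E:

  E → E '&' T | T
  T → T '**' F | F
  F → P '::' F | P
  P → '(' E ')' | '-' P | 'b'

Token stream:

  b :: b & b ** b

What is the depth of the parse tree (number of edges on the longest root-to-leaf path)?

6

[E [E [T [F [P b] :: [F [P b]]]]] & [T [T [F [P b]]] ** [F [P b]]]]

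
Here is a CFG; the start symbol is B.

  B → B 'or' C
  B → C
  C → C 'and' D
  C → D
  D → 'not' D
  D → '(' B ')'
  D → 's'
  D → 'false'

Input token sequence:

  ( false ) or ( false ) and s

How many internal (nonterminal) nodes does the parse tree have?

[B [B [C [D ( [B [C [D false]]] )]]] or [C [C [D ( [B [C [D false]]] )]] and [D s]]]

14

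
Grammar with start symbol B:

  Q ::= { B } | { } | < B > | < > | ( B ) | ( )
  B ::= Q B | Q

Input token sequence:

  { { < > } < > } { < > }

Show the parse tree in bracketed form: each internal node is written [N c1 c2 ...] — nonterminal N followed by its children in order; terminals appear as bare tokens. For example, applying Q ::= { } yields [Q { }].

B
Q B
{ B } B
{ Q B } B
{ { B } B } B
{ { Q } B } B
{ { < > } B } B
{ { < > } Q } B
{ { < > } < > } B
{ { < > } < > } Q
{ { < > } < > } { B }
{ { < > } < > } { Q }
{ { < > } < > } { < > }

[B [Q { [B [Q { [B [Q < >]] }] [B [Q < >]]] }] [B [Q { [B [Q < >]] }]]]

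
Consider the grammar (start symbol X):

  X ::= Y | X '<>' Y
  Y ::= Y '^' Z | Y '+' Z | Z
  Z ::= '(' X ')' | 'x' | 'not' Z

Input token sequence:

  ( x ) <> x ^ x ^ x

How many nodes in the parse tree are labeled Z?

5

[X [X [Y [Z ( [X [Y [Z x]]] )]]] <> [Y [Y [Y [Z x]] ^ [Z x]] ^ [Z x]]]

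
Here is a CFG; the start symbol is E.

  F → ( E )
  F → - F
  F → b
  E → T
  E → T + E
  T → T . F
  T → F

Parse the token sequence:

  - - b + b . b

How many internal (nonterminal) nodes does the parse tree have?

[E [T [F - [F - [F b]]]] + [E [T [T [F b]] . [F b]]]]

10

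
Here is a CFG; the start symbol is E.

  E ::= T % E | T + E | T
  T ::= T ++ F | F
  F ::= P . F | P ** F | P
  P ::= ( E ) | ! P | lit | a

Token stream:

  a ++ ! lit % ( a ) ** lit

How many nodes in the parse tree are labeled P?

[E [T [T [F [P a]]] ++ [F [P ! [P lit]]]] % [E [T [F [P ( [E [T [F [P a]]]] )] ** [F [P lit]]]]]]

6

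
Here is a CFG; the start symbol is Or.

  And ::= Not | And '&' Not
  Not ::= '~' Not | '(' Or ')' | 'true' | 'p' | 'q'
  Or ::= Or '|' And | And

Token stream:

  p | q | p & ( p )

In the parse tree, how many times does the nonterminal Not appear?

[Or [Or [Or [And [Not p]]] | [And [Not q]]] | [And [And [Not p]] & [Not ( [Or [And [Not p]]] )]]]

5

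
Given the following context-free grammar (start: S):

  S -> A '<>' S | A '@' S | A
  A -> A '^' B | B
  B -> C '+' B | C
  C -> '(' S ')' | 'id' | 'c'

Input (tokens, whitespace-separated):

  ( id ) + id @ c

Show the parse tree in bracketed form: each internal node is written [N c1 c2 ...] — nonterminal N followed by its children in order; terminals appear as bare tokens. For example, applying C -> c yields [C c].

[S [A [B [C ( [S [A [B [C id]]]] )] + [B [C id]]]] @ [S [A [B [C c]]]]]

S
A @ S
B @ S
C + B @ S
( S ) + B @ S
( A ) + B @ S
( B ) + B @ S
( C ) + B @ S
( id ) + B @ S
( id ) + C @ S
( id ) + id @ S
( id ) + id @ A
( id ) + id @ B
( id ) + id @ C
( id ) + id @ c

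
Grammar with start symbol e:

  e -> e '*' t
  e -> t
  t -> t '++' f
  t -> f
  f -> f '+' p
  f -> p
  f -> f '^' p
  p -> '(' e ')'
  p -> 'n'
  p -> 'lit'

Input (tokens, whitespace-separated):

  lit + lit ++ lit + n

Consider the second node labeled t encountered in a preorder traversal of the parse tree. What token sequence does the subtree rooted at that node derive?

lit + lit

[e [t [t [f [f [p lit]] + [p lit]]] ++ [f [f [p lit]] + [p n]]]]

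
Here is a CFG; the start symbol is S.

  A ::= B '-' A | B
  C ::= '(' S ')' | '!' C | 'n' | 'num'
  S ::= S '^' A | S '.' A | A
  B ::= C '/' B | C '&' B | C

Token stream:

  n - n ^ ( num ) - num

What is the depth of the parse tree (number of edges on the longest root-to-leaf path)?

8

[S [S [A [B [C n]] - [A [B [C n]]]]] ^ [A [B [C ( [S [A [B [C num]]]] )]] - [A [B [C num]]]]]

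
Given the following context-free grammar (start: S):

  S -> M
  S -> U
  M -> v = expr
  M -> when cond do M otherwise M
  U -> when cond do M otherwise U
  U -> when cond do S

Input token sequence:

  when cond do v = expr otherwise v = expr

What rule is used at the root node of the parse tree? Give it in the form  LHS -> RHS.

[S [M when cond do [M v = expr] otherwise [M v = expr]]]

S -> M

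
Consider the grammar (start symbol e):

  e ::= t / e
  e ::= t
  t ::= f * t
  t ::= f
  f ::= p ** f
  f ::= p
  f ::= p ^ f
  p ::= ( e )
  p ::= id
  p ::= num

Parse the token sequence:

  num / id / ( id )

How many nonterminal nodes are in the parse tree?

[e [t [f [p num]]] / [e [t [f [p id]]] / [e [t [f [p ( [e [t [f [p id]]]] )]]]]]]

16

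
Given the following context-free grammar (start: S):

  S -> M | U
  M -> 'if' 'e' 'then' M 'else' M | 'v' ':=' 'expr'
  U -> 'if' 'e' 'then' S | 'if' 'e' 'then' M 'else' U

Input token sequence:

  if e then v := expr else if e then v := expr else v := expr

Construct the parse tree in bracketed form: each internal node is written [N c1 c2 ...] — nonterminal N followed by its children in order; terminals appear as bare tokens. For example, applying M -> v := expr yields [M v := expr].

[S [M if e then [M v := expr] else [M if e then [M v := expr] else [M v := expr]]]]

S
M
if e then M else M
if e then v := expr else M
if e then v := expr else if e then M else M
if e then v := expr else if e then v := expr else M
if e then v := expr else if e then v := expr else v := expr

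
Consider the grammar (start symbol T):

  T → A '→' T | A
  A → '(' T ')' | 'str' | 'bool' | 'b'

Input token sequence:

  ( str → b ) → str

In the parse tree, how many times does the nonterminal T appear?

4

[T [A ( [T [A str] → [T [A b]]] )] → [T [A str]]]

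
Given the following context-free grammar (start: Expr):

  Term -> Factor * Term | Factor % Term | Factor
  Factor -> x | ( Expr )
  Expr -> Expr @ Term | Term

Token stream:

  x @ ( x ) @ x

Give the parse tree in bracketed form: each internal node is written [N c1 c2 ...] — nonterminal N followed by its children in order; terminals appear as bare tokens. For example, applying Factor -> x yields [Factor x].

[Expr [Expr [Expr [Term [Factor x]]] @ [Term [Factor ( [Expr [Term [Factor x]]] )]]] @ [Term [Factor x]]]

Expr
Expr @ Term
Expr @ Term @ Term
Term @ Term @ Term
Factor @ Term @ Term
x @ Term @ Term
x @ Factor @ Term
x @ ( Expr ) @ Term
x @ ( Term ) @ Term
x @ ( Factor ) @ Term
x @ ( x ) @ Term
x @ ( x ) @ Factor
x @ ( x ) @ x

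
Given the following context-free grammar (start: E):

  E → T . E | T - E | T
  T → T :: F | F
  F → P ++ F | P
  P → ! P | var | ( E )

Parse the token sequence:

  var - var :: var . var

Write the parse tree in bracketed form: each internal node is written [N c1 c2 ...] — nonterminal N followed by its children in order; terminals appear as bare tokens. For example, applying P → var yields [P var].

E
T - E
F - E
P - E
var - E
var - T . E
var - T :: F . E
var - F :: F . E
var - P :: F . E
var - var :: F . E
var - var :: P . E
var - var :: var . E
var - var :: var . T
var - var :: var . F
var - var :: var . P
var - var :: var . var

[E [T [F [P var]]] - [E [T [T [F [P var]]] :: [F [P var]]] . [E [T [F [P var]]]]]]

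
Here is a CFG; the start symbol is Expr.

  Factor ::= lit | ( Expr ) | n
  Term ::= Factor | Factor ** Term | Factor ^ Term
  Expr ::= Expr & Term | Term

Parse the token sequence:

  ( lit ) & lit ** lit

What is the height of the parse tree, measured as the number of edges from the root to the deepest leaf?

7

[Expr [Expr [Term [Factor ( [Expr [Term [Factor lit]]] )]]] & [Term [Factor lit] ** [Term [Factor lit]]]]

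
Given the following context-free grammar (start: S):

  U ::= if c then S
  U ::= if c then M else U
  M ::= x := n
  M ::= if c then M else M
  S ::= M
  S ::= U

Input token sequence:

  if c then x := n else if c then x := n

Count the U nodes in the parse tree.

[S [U if c then [M x := n] else [U if c then [S [M x := n]]]]]

2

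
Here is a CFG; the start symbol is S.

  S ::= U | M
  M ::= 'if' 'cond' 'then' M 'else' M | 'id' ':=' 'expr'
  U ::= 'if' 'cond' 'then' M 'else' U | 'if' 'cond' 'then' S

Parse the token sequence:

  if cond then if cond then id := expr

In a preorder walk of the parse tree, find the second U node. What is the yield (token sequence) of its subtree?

[S [U if cond then [S [U if cond then [S [M id := expr]]]]]]

if cond then id := expr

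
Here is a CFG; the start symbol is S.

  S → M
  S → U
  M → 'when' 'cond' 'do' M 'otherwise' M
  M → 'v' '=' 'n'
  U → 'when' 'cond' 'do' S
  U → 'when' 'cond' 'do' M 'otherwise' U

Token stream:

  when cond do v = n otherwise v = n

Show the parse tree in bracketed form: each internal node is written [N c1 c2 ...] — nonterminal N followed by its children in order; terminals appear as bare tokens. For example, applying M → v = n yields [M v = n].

S
M
when cond do M otherwise M
when cond do v = n otherwise M
when cond do v = n otherwise v = n

[S [M when cond do [M v = n] otherwise [M v = n]]]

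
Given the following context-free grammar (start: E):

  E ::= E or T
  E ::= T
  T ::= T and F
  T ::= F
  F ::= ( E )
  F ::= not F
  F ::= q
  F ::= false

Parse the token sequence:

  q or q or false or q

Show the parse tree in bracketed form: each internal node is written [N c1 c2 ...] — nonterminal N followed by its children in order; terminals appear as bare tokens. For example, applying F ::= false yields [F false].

[E [E [E [E [T [F q]]] or [T [F q]]] or [T [F false]]] or [T [F q]]]

E
E or T
E or T or T
E or T or T or T
T or T or T or T
F or T or T or T
q or T or T or T
q or F or T or T
q or q or T or T
q or q or F or T
q or q or false or T
q or q or false or F
q or q or false or q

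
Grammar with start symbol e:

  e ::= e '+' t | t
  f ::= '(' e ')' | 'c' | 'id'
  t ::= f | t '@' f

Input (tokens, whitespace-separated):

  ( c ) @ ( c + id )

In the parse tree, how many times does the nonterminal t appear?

[e [t [t [f ( [e [t [f c]]] )]] @ [f ( [e [e [t [f c]]] + [t [f id]]] )]]]

5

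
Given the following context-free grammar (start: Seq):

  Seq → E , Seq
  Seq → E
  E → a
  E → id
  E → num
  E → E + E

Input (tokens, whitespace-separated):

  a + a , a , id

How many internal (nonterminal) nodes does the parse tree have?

8

[Seq [E [E a] + [E a]] , [Seq [E a] , [Seq [E id]]]]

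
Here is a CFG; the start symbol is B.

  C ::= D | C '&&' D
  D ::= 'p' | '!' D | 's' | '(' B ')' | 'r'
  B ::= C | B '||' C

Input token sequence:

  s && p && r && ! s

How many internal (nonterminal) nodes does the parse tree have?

10

[B [C [C [C [C [D s]] && [D p]] && [D r]] && [D ! [D s]]]]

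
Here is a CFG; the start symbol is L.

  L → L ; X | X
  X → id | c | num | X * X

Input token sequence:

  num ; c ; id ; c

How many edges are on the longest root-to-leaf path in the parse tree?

5

[L [L [L [L [X num]] ; [X c]] ; [X id]] ; [X c]]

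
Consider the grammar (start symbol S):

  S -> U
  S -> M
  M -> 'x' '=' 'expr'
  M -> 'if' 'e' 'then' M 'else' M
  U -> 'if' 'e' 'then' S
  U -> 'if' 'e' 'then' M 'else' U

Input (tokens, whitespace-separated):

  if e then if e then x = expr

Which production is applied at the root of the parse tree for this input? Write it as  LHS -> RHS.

S -> U

[S [U if e then [S [U if e then [S [M x = expr]]]]]]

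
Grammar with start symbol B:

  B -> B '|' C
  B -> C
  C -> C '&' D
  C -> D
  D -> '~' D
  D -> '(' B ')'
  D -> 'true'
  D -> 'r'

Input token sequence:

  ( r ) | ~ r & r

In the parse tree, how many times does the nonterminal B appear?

3

[B [B [C [D ( [B [C [D r]]] )]]] | [C [C [D ~ [D r]]] & [D r]]]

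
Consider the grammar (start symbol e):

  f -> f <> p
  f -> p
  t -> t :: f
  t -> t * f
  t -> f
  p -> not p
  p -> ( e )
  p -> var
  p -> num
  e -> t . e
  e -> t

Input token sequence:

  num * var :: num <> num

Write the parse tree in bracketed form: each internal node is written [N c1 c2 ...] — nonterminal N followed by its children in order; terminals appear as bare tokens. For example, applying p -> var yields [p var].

e
t
t :: f
t * f :: f
f * f :: f
p * f :: f
num * f :: f
num * p :: f
num * var :: f
num * var :: f <> p
num * var :: p <> p
num * var :: num <> p
num * var :: num <> num

[e [t [t [t [f [p num]]] * [f [p var]]] :: [f [f [p num]] <> [p num]]]]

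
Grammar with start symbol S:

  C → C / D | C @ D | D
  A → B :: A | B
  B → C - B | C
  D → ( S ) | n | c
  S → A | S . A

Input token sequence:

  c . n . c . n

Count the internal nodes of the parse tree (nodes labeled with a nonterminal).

[S [S [S [S [A [B [C [D c]]]]] . [A [B [C [D n]]]]] . [A [B [C [D c]]]]] . [A [B [C [D n]]]]]

20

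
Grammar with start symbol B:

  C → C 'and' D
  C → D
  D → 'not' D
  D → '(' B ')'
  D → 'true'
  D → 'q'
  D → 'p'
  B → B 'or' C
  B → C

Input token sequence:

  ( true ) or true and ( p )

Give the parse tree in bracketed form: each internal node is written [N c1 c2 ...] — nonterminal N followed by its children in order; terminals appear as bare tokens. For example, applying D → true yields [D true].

[B [B [C [D ( [B [C [D true]]] )]]] or [C [C [D true]] and [D ( [B [C [D p]]] )]]]

B
B or C
C or C
D or C
( B ) or C
( C ) or C
( D ) or C
( true ) or C
( true ) or C and D
( true ) or D and D
( true ) or true and D
( true ) or true and ( B )
( true ) or true and ( C )
( true ) or true and ( D )
( true ) or true and ( p )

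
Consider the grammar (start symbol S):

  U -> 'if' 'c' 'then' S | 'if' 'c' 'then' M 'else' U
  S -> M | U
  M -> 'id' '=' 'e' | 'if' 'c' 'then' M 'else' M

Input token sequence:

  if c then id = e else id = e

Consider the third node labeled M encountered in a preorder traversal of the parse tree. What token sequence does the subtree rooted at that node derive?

[S [M if c then [M id = e] else [M id = e]]]

id = e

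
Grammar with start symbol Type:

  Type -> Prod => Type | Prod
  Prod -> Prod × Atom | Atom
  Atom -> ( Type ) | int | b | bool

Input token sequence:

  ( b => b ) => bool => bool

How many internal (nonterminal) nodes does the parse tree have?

[Type [Prod [Atom ( [Type [Prod [Atom b]] => [Type [Prod [Atom b]]]] )]] => [Type [Prod [Atom bool]] => [Type [Prod [Atom bool]]]]]

15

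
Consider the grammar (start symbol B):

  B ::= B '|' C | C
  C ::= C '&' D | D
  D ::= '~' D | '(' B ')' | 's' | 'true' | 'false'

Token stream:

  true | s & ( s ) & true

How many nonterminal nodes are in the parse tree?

13

[B [B [C [D true]]] | [C [C [C [D s]] & [D ( [B [C [D s]]] )]] & [D true]]]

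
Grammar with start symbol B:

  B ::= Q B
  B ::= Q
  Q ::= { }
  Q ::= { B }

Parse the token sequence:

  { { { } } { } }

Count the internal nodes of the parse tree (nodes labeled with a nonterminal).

[B [Q { [B [Q { [B [Q { }]] }] [B [Q { }]]] }]]

8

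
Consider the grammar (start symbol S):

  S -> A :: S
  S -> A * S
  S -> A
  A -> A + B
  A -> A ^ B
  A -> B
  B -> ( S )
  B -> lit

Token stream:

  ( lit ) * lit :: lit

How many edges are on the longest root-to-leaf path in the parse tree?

6

[S [A [B ( [S [A [B lit]]] )]] * [S [A [B lit]] :: [S [A [B lit]]]]]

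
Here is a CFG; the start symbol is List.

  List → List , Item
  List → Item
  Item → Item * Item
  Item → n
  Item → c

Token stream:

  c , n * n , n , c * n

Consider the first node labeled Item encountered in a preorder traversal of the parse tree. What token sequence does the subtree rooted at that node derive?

c

[List [List [List [List [Item c]] , [Item [Item n] * [Item n]]] , [Item n]] , [Item [Item c] * [Item n]]]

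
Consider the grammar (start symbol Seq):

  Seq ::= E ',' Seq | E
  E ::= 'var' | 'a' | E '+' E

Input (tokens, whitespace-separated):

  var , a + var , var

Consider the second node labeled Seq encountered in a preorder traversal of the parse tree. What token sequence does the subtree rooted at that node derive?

a + var , var

[Seq [E var] , [Seq [E [E a] + [E var]] , [Seq [E var]]]]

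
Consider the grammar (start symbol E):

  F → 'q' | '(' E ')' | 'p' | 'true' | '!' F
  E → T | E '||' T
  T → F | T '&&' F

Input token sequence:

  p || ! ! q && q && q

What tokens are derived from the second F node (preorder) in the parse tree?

! ! q

[E [E [T [F p]]] || [T [T [T [F ! [F ! [F q]]]] && [F q]] && [F q]]]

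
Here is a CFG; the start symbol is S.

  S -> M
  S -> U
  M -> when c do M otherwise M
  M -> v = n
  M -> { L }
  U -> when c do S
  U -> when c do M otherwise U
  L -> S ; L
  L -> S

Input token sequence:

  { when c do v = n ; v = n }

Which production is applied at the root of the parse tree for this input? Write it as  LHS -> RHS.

S -> M

[S [M { [L [S [U when c do [S [M v = n]]]] ; [L [S [M v = n]]]] }]]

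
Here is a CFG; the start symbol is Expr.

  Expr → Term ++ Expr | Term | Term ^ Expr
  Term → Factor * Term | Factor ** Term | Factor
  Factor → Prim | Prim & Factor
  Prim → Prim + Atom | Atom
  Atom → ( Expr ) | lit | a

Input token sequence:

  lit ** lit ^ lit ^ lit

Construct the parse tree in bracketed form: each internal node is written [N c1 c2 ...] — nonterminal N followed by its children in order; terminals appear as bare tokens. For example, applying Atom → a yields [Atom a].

Expr
Term ^ Expr
Factor ** Term ^ Expr
Prim ** Term ^ Expr
Atom ** Term ^ Expr
lit ** Term ^ Expr
lit ** Factor ^ Expr
lit ** Prim ^ Expr
lit ** Atom ^ Expr
lit ** lit ^ Expr
lit ** lit ^ Term ^ Expr
lit ** lit ^ Factor ^ Expr
lit ** lit ^ Prim ^ Expr
lit ** lit ^ Atom ^ Expr
lit ** lit ^ lit ^ Expr
lit ** lit ^ lit ^ Term
lit ** lit ^ lit ^ Factor
lit ** lit ^ lit ^ Prim
lit ** lit ^ lit ^ Atom
lit ** lit ^ lit ^ lit

[Expr [Term [Factor [Prim [Atom lit]]] ** [Term [Factor [Prim [Atom lit]]]]] ^ [Expr [Term [Factor [Prim [Atom lit]]]] ^ [Expr [Term [Factor [Prim [Atom lit]]]]]]]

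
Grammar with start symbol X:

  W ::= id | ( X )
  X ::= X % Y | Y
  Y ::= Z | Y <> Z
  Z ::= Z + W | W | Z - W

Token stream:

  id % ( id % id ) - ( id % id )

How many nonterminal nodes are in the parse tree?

[X [X [Y [Z [W id]]]] % [Y [Z [Z [W ( [X [X [Y [Z [W id]]]] % [Y [Z [W id]]]] )]] - [W ( [X [X [Y [Z [W id]]]] % [Y [Z [W id]]]] )]]]]

26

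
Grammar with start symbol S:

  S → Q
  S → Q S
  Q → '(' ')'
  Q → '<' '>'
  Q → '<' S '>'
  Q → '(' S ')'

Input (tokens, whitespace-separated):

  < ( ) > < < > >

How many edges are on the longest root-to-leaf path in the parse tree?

[S [Q < [S [Q ( )]] >] [S [Q < [S [Q < >]] >]]]

5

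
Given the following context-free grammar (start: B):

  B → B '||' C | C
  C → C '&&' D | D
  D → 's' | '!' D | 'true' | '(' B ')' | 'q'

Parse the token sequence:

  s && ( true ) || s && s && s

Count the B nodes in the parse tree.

[B [B [C [C [D s]] && [D ( [B [C [D true]]] )]]] || [C [C [C [D s]] && [D s]] && [D s]]]

3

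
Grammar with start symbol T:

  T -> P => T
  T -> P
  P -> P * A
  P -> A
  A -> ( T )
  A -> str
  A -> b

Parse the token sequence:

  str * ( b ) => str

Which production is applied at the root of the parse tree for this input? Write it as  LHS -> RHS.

T -> P => T

[T [P [P [A str]] * [A ( [T [P [A b]]] )]] => [T [P [A str]]]]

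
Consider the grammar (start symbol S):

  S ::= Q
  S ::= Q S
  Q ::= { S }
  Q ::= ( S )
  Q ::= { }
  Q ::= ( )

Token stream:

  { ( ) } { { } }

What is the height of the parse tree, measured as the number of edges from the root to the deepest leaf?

5

[S [Q { [S [Q ( )]] }] [S [Q { [S [Q { }]] }]]]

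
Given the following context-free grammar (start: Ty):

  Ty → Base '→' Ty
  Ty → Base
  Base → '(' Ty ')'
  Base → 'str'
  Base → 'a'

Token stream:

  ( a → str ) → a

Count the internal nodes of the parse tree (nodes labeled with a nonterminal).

8

[Ty [Base ( [Ty [Base a] → [Ty [Base str]]] )] → [Ty [Base a]]]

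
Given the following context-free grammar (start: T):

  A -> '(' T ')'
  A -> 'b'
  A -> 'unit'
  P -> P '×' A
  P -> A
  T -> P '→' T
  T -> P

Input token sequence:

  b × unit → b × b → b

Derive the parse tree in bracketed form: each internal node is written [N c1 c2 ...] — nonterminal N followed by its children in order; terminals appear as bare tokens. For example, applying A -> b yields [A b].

T
P → T
P × A → T
A × A → T
b × A → T
b × unit → T
b × unit → P → T
b × unit → P × A → T
b × unit → A × A → T
b × unit → b × A → T
b × unit → b × b → T
b × unit → b × b → P
b × unit → b × b → A
b × unit → b × b → b

[T [P [P [A b]] × [A unit]] → [T [P [P [A b]] × [A b]] → [T [P [A b]]]]]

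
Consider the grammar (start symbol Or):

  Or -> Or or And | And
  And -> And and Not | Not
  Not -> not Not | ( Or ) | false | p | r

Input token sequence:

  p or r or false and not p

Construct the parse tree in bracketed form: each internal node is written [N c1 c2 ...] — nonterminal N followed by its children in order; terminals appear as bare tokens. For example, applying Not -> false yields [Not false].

Or
Or or And
Or or And or And
And or And or And
Not or And or And
p or And or And
p or Not or And
p or r or And
p or r or And and Not
p or r or Not and Not
p or r or false and Not
p or r or false and not Not
p or r or false and not p

[Or [Or [Or [And [Not p]]] or [And [Not r]]] or [And [And [Not false]] and [Not not [Not p]]]]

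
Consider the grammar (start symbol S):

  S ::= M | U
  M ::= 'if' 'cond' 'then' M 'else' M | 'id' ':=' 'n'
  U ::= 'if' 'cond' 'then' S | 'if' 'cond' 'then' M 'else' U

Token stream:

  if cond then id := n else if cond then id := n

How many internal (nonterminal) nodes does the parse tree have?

[S [U if cond then [M id := n] else [U if cond then [S [M id := n]]]]]

6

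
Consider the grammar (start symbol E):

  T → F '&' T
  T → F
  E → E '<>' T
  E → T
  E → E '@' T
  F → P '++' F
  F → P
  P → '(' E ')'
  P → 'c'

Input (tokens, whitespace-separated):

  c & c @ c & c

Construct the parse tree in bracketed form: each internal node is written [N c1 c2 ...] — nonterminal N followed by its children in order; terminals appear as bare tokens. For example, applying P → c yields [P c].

[E [E [T [F [P c]] & [T [F [P c]]]]] @ [T [F [P c]] & [T [F [P c]]]]]

E
E @ T
T @ T
F & T @ T
P & T @ T
c & T @ T
c & F @ T
c & P @ T
c & c @ T
c & c @ F & T
c & c @ P & T
c & c @ c & T
c & c @ c & F
c & c @ c & P
c & c @ c & c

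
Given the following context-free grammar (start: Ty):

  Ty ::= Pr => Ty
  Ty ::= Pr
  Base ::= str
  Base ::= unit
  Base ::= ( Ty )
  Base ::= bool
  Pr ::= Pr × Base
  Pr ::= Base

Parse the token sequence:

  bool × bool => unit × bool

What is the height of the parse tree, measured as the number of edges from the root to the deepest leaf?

[Ty [Pr [Pr [Base bool]] × [Base bool]] => [Ty [Pr [Pr [Base unit]] × [Base bool]]]]

5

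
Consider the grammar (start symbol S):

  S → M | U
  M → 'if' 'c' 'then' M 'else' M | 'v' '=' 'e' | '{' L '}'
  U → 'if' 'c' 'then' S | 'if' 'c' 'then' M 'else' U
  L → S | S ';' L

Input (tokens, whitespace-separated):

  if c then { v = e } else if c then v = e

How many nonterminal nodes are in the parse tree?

[S [U if c then [M { [L [S [M v = e]]] }] else [U if c then [S [M v = e]]]]]

9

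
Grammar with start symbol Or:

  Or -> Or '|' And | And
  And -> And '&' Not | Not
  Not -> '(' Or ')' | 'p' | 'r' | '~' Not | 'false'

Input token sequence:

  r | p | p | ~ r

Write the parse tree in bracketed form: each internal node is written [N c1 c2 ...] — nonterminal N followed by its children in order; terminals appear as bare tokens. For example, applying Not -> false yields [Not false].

[Or [Or [Or [Or [And [Not r]]] | [And [Not p]]] | [And [Not p]]] | [And [Not ~ [Not r]]]]

Or
Or | And
Or | And | And
Or | And | And | And
And | And | And | And
Not | And | And | And
r | And | And | And
r | Not | And | And
r | p | And | And
r | p | Not | And
r | p | p | And
r | p | p | Not
r | p | p | ~ Not
r | p | p | ~ r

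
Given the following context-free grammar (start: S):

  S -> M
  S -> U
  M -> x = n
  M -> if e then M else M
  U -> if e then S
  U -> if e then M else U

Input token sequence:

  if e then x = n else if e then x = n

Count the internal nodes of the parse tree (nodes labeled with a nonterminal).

6

[S [U if e then [M x = n] else [U if e then [S [M x = n]]]]]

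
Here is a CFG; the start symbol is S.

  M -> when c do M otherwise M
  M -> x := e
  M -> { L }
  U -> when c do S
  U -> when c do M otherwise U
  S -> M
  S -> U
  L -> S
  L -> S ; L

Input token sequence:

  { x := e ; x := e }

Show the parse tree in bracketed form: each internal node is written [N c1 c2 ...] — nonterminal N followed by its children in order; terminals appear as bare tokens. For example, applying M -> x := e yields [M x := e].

[S [M { [L [S [M x := e]] ; [L [S [M x := e]]]] }]]

S
M
{ L }
{ S ; L }
{ M ; L }
{ x := e ; L }
{ x := e ; S }
{ x := e ; M }
{ x := e ; x := e }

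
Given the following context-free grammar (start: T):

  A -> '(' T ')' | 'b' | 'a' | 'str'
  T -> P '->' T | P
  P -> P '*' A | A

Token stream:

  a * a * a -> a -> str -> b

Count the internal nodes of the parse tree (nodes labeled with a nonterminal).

16

[T [P [P [P [A a]] * [A a]] * [A a]] -> [T [P [A a]] -> [T [P [A str]] -> [T [P [A b]]]]]]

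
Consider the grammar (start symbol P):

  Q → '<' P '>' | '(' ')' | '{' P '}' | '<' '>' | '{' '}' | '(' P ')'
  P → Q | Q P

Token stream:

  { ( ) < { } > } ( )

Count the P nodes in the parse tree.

[P [Q { [P [Q ( )] [P [Q < [P [Q { }]] >]]] }] [P [Q ( )]]]

5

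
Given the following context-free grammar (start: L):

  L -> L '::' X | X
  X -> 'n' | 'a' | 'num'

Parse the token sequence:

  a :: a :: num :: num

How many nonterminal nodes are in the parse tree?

8

[L [L [L [L [X a]] :: [X a]] :: [X num]] :: [X num]]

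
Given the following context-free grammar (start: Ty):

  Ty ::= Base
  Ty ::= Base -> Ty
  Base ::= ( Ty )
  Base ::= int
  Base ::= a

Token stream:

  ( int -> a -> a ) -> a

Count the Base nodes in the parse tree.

[Ty [Base ( [Ty [Base int] -> [Ty [Base a] -> [Ty [Base a]]]] )] -> [Ty [Base a]]]

5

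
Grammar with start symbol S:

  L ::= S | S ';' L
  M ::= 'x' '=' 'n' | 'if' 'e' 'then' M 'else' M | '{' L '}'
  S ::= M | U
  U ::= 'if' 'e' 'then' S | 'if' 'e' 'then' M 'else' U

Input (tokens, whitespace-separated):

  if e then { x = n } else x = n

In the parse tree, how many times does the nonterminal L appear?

1

[S [M if e then [M { [L [S [M x = n]]] }] else [M x = n]]]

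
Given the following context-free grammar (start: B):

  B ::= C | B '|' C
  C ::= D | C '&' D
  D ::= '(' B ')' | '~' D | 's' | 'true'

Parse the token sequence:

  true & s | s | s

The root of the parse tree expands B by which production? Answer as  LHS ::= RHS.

B ::= B '|' C

[B [B [B [C [C [D true]] & [D s]]] | [C [D s]]] | [C [D s]]]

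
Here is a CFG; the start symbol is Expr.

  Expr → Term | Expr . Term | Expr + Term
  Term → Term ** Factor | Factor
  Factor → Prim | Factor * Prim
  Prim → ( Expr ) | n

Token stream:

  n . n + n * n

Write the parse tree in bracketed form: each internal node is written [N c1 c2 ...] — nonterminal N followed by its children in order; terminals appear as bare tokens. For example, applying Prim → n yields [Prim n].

Expr
Expr + Term
Expr . Term + Term
Term . Term + Term
Factor . Term + Term
Prim . Term + Term
n . Term + Term
n . Factor + Term
n . Prim + Term
n . n + Term
n . n + Factor
n . n + Factor * Prim
n . n + Prim * Prim
n . n + n * Prim
n . n + n * n

[Expr [Expr [Expr [Term [Factor [Prim n]]]] . [Term [Factor [Prim n]]]] + [Term [Factor [Factor [Prim n]] * [Prim n]]]]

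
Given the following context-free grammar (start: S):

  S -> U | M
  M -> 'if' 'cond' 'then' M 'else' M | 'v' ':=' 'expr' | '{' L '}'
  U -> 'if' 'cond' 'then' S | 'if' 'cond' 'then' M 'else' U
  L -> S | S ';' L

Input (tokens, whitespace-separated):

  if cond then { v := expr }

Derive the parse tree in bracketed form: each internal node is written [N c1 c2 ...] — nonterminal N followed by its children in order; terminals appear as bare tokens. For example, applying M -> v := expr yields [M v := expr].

S
U
if cond then S
if cond then M
if cond then { L }
if cond then { S }
if cond then { M }
if cond then { v := expr }

[S [U if cond then [S [M { [L [S [M v := expr]]] }]]]]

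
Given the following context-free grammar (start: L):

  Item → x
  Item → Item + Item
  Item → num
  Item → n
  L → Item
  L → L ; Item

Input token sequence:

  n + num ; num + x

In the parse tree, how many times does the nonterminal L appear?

[L [L [Item [Item n] + [Item num]]] ; [Item [Item num] + [Item x]]]

2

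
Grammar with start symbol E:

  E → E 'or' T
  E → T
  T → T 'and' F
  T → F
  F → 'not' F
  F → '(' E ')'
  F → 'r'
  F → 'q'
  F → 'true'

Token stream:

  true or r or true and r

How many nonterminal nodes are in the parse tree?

[E [E [E [T [F true]]] or [T [F r]]] or [T [T [F true]] and [F r]]]

11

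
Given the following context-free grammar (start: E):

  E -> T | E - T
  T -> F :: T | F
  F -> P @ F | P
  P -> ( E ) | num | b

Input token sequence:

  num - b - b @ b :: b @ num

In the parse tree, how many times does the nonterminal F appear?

[E [E [E [T [F [P num]]]] - [T [F [P b]]]] - [T [F [P b] @ [F [P b]]] :: [T [F [P b] @ [F [P num]]]]]]

6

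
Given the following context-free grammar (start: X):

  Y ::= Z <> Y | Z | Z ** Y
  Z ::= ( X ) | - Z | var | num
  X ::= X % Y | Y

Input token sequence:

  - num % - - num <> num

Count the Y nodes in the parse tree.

[X [X [Y [Z - [Z num]]]] % [Y [Z - [Z - [Z num]]] <> [Y [Z num]]]]

3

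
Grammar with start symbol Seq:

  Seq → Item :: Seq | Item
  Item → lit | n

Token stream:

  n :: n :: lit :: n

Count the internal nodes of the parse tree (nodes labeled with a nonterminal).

[Seq [Item n] :: [Seq [Item n] :: [Seq [Item lit] :: [Seq [Item n]]]]]

8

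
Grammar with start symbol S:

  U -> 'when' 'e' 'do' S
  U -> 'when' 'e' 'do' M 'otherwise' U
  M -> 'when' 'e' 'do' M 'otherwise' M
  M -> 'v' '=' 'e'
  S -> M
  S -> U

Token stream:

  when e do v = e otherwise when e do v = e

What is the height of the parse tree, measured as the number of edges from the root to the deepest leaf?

[S [U when e do [M v = e] otherwise [U when e do [S [M v = e]]]]]

5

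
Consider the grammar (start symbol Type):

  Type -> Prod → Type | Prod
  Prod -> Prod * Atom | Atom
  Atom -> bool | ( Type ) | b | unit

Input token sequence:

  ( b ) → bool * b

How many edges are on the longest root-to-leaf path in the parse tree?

[Type [Prod [Atom ( [Type [Prod [Atom b]]] )]] → [Type [Prod [Prod [Atom bool]] * [Atom b]]]]

6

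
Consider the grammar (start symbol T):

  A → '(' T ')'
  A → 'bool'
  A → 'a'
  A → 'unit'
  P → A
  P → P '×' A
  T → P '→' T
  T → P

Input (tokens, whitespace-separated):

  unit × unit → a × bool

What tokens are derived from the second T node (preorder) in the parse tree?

a × bool

[T [P [P [A unit]] × [A unit]] → [T [P [P [A a]] × [A bool]]]]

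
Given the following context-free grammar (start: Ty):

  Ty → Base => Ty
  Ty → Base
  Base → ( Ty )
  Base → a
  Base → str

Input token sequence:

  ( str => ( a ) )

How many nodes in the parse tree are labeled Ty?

[Ty [Base ( [Ty [Base str] => [Ty [Base ( [Ty [Base a]] )]]] )]]

4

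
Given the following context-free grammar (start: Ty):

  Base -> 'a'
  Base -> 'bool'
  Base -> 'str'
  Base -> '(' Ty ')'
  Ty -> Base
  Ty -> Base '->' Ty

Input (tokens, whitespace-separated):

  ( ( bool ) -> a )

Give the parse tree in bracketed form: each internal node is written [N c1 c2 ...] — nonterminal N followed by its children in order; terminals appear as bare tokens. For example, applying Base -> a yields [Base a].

[Ty [Base ( [Ty [Base ( [Ty [Base bool]] )] -> [Ty [Base a]]] )]]

Ty
Base
( Ty )
( Base -> Ty )
( ( Ty ) -> Ty )
( ( Base ) -> Ty )
( ( bool ) -> Ty )
( ( bool ) -> Base )
( ( bool ) -> a )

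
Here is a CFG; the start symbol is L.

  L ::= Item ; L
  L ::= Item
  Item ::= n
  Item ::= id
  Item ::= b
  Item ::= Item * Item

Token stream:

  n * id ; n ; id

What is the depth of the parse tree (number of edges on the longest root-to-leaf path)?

[L [Item [Item n] * [Item id]] ; [L [Item n] ; [L [Item id]]]]

4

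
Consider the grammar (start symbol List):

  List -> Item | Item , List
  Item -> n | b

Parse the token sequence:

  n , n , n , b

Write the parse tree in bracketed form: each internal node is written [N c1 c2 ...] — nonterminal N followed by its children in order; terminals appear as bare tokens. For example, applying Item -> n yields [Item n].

[List [Item n] , [List [Item n] , [List [Item n] , [List [Item b]]]]]

List
Item , List
n , List
n , Item , List
n , n , List
n , n , Item , List
n , n , n , List
n , n , n , Item
n , n , n , b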